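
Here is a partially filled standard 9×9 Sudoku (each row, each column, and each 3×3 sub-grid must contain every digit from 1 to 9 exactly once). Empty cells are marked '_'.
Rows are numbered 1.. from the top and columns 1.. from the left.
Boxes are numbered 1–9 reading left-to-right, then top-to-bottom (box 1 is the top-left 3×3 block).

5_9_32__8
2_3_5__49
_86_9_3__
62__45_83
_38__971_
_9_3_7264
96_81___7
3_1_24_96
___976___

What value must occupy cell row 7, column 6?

Row 7 already contains {1, 6, 7, 8, 9}.
Column 6 already contains {2, 4, 5, 6, 7, 9}.
Its 3×3 block (box 8) already contains {1, 2, 4, 6, 7, 8, 9}.
The only value from 1–9 not eliminated is 3, so row 7, column 6 = 3.

3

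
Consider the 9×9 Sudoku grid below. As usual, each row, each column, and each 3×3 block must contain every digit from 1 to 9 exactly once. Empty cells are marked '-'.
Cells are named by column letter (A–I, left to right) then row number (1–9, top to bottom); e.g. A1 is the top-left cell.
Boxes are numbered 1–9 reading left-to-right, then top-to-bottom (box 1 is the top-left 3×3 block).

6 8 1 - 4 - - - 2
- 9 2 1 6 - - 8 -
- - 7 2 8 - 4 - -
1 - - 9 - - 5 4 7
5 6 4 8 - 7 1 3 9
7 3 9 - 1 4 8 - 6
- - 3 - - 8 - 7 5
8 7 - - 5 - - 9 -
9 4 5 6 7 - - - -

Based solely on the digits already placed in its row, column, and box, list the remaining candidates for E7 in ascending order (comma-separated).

Row 7 already contains {3, 5, 7, 8}.
Column E already contains {1, 4, 5, 6, 7, 8}.
Its 3×3 block (box 8) already contains {5, 6, 7, 8}.
Removing those from 1–9 leaves {2, 9} as the candidates for E7.

2,9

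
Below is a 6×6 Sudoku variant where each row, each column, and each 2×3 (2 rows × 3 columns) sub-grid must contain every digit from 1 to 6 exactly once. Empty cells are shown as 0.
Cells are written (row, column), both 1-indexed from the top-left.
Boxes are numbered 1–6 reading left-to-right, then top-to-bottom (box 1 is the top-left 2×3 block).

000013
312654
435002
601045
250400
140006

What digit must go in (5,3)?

6

Cell (5,3) itself could take any of {3, 6} by direct elimination.
Consider where 6 can go in box 5.
(6,3) is out (row 6 already has a 6).
So the only cell in box 5 that can hold 6 is (5,3).
Therefore (5,3) = 6.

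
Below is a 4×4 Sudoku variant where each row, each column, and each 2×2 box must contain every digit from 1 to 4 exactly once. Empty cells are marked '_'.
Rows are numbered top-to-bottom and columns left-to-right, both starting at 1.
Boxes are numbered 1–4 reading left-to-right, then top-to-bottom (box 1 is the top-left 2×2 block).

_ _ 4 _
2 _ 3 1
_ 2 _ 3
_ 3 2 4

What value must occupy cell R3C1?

Cell R3C1 itself could take any of {1, 4} by direct elimination.
Consider where 4 can go in box 3.
R4C1 is out (row 4 already has a 4).
So the only cell in box 3 that can hold 4 is R3C1.
Therefore R3C1 = 4.

4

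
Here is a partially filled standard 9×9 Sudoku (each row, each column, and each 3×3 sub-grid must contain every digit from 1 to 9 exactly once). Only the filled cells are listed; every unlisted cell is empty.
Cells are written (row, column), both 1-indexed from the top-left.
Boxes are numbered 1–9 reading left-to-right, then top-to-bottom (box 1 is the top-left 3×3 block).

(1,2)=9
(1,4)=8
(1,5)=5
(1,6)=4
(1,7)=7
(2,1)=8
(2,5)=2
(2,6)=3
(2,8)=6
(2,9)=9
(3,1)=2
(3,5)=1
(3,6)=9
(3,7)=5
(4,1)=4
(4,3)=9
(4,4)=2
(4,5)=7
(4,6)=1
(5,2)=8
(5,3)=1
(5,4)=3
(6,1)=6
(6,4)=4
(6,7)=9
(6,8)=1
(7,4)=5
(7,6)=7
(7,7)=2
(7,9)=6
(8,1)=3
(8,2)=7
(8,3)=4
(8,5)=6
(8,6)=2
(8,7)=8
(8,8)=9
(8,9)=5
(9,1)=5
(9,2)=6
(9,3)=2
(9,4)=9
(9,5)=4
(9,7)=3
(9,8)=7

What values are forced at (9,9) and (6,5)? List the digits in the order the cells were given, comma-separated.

For (9,9):
  Row 9 already contains {2, 3, 4, 5, 6, 7, 9}.
  Column 9 already contains {5, 6, 9}.
  Its 3×3 block (box 9) already contains {2, 3, 5, 6, 7, 8, 9}.
  The only value from 1–9 not eliminated is 1, so (9,9) = 1.
For (6,5):
  Row 6 already contains {1, 4, 6, 9}.
  Column 5 already contains {1, 2, 4, 5, 6, 7}.
  Its 3×3 block (box 5) already contains {1, 2, 3, 4, 7}.
  The only value from 1–9 not eliminated is 8, so (6,5) = 8.

1,8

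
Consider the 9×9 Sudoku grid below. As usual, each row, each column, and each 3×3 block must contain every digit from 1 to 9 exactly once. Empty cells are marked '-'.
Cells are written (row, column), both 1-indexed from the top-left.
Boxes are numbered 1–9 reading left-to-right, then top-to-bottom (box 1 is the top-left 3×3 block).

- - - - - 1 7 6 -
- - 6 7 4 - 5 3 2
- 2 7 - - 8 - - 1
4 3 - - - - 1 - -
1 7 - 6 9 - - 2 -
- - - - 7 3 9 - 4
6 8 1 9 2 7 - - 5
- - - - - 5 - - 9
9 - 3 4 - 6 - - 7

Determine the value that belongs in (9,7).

Cell (9,7) itself could take any of {2, 8} by direct elimination.
Consider where 2 can go in row 9.
(9,2) is out (column 2 already has a 2).
(9,5) is out (column 5 already has a 2).
(9,8) is out (column 8 already has a 2).
So the only cell in row 9 that can hold 2 is (9,7).
Therefore (9,7) = 2.

2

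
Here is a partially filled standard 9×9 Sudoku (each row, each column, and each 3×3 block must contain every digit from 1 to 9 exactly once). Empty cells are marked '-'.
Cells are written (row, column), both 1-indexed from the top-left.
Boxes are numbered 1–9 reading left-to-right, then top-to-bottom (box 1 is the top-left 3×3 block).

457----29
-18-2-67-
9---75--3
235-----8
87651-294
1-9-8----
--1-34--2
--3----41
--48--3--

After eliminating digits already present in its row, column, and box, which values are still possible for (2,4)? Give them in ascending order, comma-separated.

Row 2 already contains {1, 2, 6, 7, 8}.
Column 4 already contains {5, 8}.
Its 3×3 block (box 2) already contains {2, 5, 7}.
Removing those from 1–9 leaves {3, 4, 9} as the candidates for (2,4).

3,4,9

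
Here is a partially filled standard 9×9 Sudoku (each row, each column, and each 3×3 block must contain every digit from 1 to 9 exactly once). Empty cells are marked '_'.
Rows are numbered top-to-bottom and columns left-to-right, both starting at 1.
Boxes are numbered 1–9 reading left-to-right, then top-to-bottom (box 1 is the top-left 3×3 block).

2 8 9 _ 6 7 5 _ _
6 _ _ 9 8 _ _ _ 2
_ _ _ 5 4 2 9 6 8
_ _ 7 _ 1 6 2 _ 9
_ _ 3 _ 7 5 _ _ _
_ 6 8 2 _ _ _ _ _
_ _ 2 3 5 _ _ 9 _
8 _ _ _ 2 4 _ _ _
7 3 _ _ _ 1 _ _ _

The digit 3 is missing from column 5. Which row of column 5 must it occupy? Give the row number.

6

Consider where 3 can go in column 5.
R9C5 is out (row 9 already has a 3).
So the only cell in column 5 that can hold 3 is R6C5.
That is row 6.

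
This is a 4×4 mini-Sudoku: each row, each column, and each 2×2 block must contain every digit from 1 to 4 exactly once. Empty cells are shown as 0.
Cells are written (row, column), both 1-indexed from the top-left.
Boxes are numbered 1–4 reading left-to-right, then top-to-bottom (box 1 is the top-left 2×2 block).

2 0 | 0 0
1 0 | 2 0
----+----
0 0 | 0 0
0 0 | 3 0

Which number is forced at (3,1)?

3

Cell (3,1) itself could take any of {3, 4} by direct elimination.
Consider where 3 can go in column 1.
(4,1) is out (row 4 already has a 3).
So the only cell in column 1 that can hold 3 is (3,1).
Therefore (3,1) = 3.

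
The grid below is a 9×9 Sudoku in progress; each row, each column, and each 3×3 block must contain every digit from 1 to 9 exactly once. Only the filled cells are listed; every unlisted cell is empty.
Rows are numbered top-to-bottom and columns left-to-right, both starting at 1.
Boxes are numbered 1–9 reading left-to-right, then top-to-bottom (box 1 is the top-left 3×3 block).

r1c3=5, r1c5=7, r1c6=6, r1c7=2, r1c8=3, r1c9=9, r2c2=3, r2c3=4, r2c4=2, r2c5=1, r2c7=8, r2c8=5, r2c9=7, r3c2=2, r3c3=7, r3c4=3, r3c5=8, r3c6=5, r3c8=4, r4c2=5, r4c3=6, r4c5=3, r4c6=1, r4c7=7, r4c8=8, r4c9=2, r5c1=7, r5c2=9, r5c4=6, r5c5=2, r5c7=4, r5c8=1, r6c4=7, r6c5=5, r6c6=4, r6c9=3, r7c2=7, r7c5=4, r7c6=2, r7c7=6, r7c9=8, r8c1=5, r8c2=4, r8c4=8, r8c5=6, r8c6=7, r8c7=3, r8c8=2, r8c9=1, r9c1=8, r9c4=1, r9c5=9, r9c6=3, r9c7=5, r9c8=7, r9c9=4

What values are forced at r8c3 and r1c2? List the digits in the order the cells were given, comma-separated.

9,8

For r8c3:
  Row 8 already contains {1, 2, 3, 4, 5, 6, 7, 8}.
  Column 3 already contains {4, 5, 6, 7}.
  Its 3×3 block (box 7) already contains {4, 5, 7, 8}.
  The only value from 1–9 not eliminated is 9, so r8c3 = 9.
For r1c2:
  Consider where 8 can go in row 1.
  r1c1 is out (column 1 already has a 8).
  r1c4 is out (column 4 already has a 8).
  So the only cell in row 1 that can hold 8 is r1c2.
  So r1c2 = 8.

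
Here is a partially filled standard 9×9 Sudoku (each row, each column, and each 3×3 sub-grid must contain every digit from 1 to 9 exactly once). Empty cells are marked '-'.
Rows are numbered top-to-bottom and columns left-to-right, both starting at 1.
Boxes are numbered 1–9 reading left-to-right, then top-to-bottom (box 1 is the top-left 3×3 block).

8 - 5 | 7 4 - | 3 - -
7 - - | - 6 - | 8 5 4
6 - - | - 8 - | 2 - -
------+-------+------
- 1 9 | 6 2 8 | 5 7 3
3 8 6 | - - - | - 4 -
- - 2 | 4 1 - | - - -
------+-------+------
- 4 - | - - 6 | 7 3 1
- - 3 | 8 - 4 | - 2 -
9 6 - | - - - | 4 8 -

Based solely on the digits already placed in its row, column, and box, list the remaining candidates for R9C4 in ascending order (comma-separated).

1,2,3,5

Row 9 already contains {4, 6, 8, 9}.
Column 4 already contains {4, 6, 7, 8}.
Its 3×3 block (box 8) already contains {4, 6, 8}.
Removing those from 1–9 leaves {1, 2, 3, 5} as the candidates for R9C4.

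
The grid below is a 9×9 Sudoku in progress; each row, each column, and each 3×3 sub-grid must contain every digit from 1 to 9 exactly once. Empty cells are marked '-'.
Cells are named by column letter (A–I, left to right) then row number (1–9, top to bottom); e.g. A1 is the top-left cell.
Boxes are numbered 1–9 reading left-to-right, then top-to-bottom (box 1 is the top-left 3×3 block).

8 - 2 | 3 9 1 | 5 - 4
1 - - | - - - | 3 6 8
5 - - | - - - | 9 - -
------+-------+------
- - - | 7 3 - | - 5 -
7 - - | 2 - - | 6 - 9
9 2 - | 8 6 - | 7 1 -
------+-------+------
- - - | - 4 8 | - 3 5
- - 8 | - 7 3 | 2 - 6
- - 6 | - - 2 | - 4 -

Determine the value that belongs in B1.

6

Cell B1 itself could take any of {6, 7} by direct elimination.
Consider where 6 can go in row 1.
H1 is out (column H already has a 6).
So the only cell in row 1 that can hold 6 is B1.
Therefore B1 = 6.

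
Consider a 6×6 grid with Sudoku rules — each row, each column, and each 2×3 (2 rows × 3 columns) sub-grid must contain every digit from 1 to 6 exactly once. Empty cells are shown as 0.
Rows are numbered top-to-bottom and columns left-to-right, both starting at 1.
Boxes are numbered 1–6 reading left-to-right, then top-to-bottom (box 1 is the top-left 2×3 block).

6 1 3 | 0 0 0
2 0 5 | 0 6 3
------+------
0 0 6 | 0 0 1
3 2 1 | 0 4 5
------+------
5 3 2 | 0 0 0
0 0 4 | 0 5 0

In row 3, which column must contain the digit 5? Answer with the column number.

2

Consider where 5 can go in row 3.
R3C1 is out (column 1 already has a 5).
R3C4 is out (box 4 already has a 5).
R3C5 is out (column 5 already has a 5).
So the only cell in row 3 that can hold 5 is R3C2.
That is column 2.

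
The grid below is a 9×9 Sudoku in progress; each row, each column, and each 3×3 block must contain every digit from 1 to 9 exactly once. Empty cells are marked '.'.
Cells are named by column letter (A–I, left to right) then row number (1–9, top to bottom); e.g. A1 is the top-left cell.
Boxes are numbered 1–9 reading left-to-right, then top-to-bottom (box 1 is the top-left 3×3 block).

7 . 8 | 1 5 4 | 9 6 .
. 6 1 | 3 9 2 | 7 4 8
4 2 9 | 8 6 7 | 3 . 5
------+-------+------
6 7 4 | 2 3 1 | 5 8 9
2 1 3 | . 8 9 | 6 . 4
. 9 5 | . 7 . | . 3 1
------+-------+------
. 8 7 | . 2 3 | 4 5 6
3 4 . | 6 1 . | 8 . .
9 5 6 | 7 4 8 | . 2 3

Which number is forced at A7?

1

Row 7 already contains {2, 3, 4, 5, 6, 7, 8}.
Column A already contains {2, 3, 4, 6, 7, 9}.
Its 3×3 block (box 7) already contains {3, 4, 5, 6, 7, 8, 9}.
The only value from 1–9 not eliminated is 1, so A7 = 1.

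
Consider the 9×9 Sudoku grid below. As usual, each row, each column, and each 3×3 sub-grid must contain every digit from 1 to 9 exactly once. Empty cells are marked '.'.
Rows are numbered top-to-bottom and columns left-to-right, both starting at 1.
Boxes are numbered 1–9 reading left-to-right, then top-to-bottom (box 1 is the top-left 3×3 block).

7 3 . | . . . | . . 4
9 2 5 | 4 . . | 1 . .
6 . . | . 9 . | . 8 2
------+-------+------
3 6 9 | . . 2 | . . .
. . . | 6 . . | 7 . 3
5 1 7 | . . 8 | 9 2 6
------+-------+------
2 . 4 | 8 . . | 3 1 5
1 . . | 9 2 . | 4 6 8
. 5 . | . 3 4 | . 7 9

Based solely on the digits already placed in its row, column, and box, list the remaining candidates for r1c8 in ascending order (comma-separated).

5,9

Row 1 already contains {3, 4, 7}.
Column 8 already contains {1, 2, 6, 7, 8}.
Its 3×3 block (box 3) already contains {1, 2, 4, 8}.
Removing those from 1–9 leaves {5, 9} as the candidates for r1c8.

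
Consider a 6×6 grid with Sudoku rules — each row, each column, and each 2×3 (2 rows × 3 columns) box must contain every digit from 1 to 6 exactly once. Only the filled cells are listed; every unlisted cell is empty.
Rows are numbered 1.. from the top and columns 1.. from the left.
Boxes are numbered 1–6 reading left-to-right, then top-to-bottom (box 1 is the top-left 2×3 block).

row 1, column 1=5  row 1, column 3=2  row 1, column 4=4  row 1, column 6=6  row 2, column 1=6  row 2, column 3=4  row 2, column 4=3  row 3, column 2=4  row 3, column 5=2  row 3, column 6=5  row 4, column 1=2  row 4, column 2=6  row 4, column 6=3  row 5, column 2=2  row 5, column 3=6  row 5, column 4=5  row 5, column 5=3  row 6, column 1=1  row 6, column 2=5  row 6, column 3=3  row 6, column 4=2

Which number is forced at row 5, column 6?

1

Cell row 5, column 6 itself could take any of {1, 4} by direct elimination.
Consider where 1 can go in box 6.
row 6, column 5 is out (row 6 already has a 1).
row 6, column 6 is out (row 6 already has a 1).
So the only cell in box 6 that can hold 1 is row 5, column 6.
Therefore row 5, column 6 = 1.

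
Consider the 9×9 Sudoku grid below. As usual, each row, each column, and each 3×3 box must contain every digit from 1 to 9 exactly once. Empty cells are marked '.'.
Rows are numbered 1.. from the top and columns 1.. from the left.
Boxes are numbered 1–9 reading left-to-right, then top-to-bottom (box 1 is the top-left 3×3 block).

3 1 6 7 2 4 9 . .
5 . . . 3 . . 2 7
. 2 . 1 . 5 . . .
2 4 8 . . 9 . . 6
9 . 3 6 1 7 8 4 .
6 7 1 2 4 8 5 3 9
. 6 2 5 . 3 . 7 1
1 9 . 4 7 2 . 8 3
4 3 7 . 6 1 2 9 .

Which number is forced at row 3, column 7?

3

Cell row 3, column 7 itself could take any of {3, 4, 6} by direct elimination.
Consider where 3 can go in row 3.
row 3, column 1 is out (column 1 already has a 3).
row 3, column 3 is out (column 3 already has a 3).
row 3, column 5 is out (column 5 already has a 3).
row 3, column 8 is out (column 8 already has a 3).
row 3, column 9 is out (column 9 already has a 3).
So the only cell in row 3 that can hold 3 is row 3, column 7.
Therefore row 3, column 7 = 3.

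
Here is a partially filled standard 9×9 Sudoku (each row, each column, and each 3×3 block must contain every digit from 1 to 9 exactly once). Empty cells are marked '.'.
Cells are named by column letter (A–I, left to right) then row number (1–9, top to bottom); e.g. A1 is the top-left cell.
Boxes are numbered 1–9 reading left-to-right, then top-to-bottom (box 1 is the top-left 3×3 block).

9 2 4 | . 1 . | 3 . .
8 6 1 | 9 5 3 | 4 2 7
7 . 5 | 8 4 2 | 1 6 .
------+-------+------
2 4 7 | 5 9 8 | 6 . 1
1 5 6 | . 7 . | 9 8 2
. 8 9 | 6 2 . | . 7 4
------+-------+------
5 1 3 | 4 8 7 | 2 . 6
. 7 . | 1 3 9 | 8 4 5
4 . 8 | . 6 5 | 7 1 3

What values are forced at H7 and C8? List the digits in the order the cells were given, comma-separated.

For H7:
  Row 7 already contains {1, 2, 3, 4, 5, 6, 7, 8}.
  Column H already contains {1, 2, 4, 6, 7, 8}.
  Its 3×3 block (box 9) already contains {1, 2, 3, 4, 5, 6, 7, 8}.
  The only value from 1–9 not eliminated is 9, so H7 = 9.
For C8:
  Row 8 already contains {1, 3, 4, 5, 7, 8, 9}.
  Column C already contains {1, 3, 4, 5, 6, 7, 8, 9}.
  Its 3×3 block (box 7) already contains {1, 3, 4, 5, 7, 8}.
  The only value from 1–9 not eliminated is 2, so C8 = 2.

9,2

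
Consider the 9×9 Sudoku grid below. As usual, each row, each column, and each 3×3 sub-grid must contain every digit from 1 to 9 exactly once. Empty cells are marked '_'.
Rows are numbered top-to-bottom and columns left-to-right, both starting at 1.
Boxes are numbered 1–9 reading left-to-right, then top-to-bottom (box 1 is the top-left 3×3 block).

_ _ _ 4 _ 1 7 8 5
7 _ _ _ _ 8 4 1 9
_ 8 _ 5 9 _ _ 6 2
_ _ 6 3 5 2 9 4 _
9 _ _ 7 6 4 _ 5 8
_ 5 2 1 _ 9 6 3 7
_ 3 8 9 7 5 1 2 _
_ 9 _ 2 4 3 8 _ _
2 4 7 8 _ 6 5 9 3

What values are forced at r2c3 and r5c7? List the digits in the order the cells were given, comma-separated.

5,2

For r2c3:
  Consider where 5 can go in box 1.
  r1c1 is out (row 1 already has a 5). r1c2 is out (row 1 already has a 5). r1c3 is out (row 1 already has a 5). r2c2 is out (column 2 already has a 5). The remaining empty cells in box 1 are similarly blocked.
  So the only cell in box 1 that can hold 5 is r2c3.
  So r2c3 = 5.
For r5c7:
  Row 5 already contains {4, 5, 6, 7, 8, 9}.
  Column 7 already contains {1, 4, 5, 6, 7, 8, 9}.
  Its 3×3 block (box 6) already contains {3, 4, 5, 6, 7, 8, 9}.
  The only value from 1–9 not eliminated is 2, so r5c7 = 2.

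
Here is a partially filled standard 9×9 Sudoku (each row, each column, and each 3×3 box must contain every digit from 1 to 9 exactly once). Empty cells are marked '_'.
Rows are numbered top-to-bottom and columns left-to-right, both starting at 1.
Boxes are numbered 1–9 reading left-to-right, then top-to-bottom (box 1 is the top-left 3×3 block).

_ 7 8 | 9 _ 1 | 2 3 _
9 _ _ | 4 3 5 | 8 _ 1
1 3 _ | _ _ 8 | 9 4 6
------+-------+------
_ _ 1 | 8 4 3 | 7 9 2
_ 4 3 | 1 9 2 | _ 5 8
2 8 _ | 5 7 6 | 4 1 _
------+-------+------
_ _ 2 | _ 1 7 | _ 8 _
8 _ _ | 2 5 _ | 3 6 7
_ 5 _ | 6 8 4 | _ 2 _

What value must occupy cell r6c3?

9

Row 6 already contains {1, 2, 4, 5, 6, 7, 8}.
Column 3 already contains {1, 2, 3, 8}.
Its 3×3 block (box 4) already contains {1, 2, 3, 4, 8}.
The only value from 1–9 not eliminated is 9, so r6c3 = 9.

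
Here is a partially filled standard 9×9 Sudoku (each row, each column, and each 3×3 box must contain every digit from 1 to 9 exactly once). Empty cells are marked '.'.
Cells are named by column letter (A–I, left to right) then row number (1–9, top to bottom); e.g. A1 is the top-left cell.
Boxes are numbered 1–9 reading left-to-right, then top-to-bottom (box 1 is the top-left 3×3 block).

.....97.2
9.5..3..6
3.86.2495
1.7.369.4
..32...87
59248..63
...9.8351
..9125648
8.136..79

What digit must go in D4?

Row 4 already contains {1, 3, 4, 6, 7, 9}.
Column D already contains {1, 2, 3, 4, 6, 9}.
Its 3×3 block (box 5) already contains {2, 3, 4, 6, 8}.
The only value from 1–9 not eliminated is 5, so D4 = 5.

5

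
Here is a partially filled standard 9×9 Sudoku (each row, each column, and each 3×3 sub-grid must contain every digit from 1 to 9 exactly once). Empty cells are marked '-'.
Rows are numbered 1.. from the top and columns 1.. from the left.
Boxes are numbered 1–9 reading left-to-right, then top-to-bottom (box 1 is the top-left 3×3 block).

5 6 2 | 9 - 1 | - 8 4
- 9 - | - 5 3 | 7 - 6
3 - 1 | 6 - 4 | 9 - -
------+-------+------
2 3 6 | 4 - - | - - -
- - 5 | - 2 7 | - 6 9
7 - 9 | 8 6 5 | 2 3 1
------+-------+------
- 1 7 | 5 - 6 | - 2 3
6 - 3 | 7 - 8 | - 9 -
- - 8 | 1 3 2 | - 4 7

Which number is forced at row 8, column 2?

2

Cell row 8, column 2 itself could take any of {2, 4, 5} by direct elimination.
Consider where 2 can go in row 8.
row 8, column 5 is out (column 5 already has a 2).
row 8, column 7 is out (column 7 already has a 2).
row 8, column 9 is out (box 9 already has a 2).
So the only cell in row 8 that can hold 2 is row 8, column 2.
Therefore row 8, column 2 = 2.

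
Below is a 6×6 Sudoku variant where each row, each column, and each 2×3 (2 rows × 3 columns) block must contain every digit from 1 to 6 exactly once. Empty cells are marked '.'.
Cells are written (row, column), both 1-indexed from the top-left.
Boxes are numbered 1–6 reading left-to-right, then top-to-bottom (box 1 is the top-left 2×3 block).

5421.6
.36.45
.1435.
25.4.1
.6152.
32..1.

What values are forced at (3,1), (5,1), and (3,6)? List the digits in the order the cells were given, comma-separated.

For (3,1):
  Row 3 already contains {1, 3, 4, 5}.
  Column 1 already contains {2, 3, 5}.
  Its 2×3 block (box 3) already contains {1, 2, 4, 5}.
  The only value from 1–6 not eliminated is 6, so (3,1) = 6.
For (5,1):
  Row 5 already contains {1, 2, 5, 6}.
  Column 1 already contains {2, 3, 5}.
  Its 2×3 block (box 5) already contains {1, 2, 3, 6}.
  The only value from 1–6 not eliminated is 4, so (5,1) = 4.
For (3,6):
  Row 3 already contains {1, 3, 4, 5}.
  Column 6 already contains {1, 5, 6}.
  Its 2×3 block (box 4) already contains {1, 3, 4, 5}.
  The only value from 1–6 not eliminated is 2, so (3,6) = 2.

6,4,2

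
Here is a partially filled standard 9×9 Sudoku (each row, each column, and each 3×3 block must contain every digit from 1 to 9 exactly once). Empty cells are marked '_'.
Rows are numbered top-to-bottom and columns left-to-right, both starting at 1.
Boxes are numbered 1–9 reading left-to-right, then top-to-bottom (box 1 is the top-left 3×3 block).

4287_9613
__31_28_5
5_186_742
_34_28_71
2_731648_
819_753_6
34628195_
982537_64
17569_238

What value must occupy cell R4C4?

Row 4 already contains {1, 2, 3, 4, 7, 8}.
Column 4 already contains {1, 2, 3, 5, 6, 7, 8}.
Its 3×3 block (box 5) already contains {1, 2, 3, 5, 6, 7, 8}.
The only value from 1–9 not eliminated is 9, so R4C4 = 9.

9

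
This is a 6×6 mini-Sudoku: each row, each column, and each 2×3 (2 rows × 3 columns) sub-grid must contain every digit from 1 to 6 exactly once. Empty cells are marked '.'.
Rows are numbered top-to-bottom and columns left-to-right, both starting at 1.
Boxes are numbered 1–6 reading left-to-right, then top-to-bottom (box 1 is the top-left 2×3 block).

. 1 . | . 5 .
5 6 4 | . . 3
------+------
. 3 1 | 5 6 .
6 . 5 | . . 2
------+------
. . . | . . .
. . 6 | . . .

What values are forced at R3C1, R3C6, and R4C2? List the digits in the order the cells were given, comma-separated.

For R3C1:
  Consider where 2 can go in box 3.
  R4C2 is out (row 4 already has a 2).
  So the only cell in box 3 that can hold 2 is R3C1.
  So R3C1 = 2.
For R3C6:
  Row 3 already contains {1, 3, 5, 6}.
  Column 6 already contains {2, 3}.
  Its 2×3 block (box 4) already contains {2, 5, 6}.
  The only value from 1–6 not eliminated is 4, so R3C6 = 4.
For R4C2:
  Row 4 already contains {2, 5, 6}.
  Column 2 already contains {1, 3, 6}.
  Its 2×3 block (box 3) already contains {1, 3, 5, 6}.
  The only value from 1–6 not eliminated is 4, so R4C2 = 4.

2,4,4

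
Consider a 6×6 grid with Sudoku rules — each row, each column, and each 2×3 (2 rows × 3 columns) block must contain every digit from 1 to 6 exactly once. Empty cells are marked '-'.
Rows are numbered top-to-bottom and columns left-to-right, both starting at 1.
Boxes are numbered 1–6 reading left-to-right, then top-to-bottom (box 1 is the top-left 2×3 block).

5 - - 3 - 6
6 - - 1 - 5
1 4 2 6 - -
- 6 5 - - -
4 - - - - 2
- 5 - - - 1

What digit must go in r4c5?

1

Cell r4c5 itself could take any of {1, 2, 3, 4} by direct elimination.
Consider where 1 can go in column 5.
r1c5 is out (box 2 already has a 1).
r2c5 is out (row 2 already has a 1).
r3c5 is out (row 3 already has a 1).
r5c5 is out (box 6 already has a 1).
r6c5 is out (row 6 already has a 1).
So the only cell in column 5 that can hold 1 is r4c5.
Therefore r4c5 = 1.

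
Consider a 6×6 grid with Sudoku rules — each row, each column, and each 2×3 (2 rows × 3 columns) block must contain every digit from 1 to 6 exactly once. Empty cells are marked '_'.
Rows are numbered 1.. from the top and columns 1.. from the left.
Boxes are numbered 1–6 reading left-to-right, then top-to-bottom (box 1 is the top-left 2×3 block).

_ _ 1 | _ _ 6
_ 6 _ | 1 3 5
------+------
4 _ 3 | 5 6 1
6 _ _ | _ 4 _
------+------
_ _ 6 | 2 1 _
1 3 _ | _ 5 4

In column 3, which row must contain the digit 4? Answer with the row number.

Consider where 4 can go in column 3.
row 4, column 3 is out (row 4 already has a 4).
row 6, column 3 is out (row 6 already has a 4).
So the only cell in column 3 that can hold 4 is row 2, column 3.
That is row 2.

2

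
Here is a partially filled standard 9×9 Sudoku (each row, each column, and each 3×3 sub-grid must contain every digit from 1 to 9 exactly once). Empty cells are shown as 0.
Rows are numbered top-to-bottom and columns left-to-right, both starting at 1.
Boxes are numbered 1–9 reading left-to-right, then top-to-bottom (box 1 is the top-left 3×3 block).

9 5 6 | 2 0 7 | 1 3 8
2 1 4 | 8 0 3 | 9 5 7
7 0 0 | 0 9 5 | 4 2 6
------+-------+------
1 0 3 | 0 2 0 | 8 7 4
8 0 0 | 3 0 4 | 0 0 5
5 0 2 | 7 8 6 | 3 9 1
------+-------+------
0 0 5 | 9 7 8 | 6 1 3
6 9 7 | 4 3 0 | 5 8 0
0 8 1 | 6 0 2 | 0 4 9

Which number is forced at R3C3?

8

Row 3 already contains {2, 4, 5, 6, 7, 9}.
Column 3 already contains {1, 2, 3, 4, 5, 6, 7}.
Its 3×3 block (box 1) already contains {1, 2, 4, 5, 6, 7, 9}.
The only value from 1–9 not eliminated is 8, so R3C3 = 8.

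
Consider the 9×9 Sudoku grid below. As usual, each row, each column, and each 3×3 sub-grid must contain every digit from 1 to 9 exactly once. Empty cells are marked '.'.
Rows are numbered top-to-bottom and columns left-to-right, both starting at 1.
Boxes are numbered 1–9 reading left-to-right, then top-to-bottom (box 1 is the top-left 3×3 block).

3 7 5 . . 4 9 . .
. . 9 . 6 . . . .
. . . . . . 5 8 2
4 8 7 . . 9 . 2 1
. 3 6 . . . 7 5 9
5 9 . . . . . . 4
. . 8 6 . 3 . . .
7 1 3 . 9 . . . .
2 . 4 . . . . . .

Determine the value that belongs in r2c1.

Cell r2c1 itself could take any of {1, 8} by direct elimination.
Consider where 8 can go in box 1.
r2c2 is out (column 2 already has a 8).
r3c1 is out (row 3 already has a 8).
r3c2 is out (row 3 already has a 8).
r3c3 is out (row 3 already has a 8).
So the only cell in box 1 that can hold 8 is r2c1.
Therefore r2c1 = 8.

8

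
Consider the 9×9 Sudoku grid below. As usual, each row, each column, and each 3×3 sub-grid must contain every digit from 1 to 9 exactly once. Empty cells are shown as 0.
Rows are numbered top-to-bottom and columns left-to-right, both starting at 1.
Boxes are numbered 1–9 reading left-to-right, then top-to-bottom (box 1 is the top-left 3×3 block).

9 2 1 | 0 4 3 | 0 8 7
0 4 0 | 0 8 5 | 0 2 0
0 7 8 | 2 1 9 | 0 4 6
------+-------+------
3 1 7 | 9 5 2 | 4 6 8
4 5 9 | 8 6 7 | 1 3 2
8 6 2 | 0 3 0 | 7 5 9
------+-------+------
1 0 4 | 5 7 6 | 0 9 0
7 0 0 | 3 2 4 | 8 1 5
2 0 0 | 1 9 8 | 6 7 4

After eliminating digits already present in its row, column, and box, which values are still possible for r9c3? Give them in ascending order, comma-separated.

Row 9 already contains {1, 2, 4, 6, 7, 8, 9}.
Column 3 already contains {1, 2, 4, 7, 8, 9}.
Its 3×3 block (box 7) already contains {1, 2, 4, 7}.
Removing those from 1–9 leaves {3, 5} as the candidates for r9c3.

3,5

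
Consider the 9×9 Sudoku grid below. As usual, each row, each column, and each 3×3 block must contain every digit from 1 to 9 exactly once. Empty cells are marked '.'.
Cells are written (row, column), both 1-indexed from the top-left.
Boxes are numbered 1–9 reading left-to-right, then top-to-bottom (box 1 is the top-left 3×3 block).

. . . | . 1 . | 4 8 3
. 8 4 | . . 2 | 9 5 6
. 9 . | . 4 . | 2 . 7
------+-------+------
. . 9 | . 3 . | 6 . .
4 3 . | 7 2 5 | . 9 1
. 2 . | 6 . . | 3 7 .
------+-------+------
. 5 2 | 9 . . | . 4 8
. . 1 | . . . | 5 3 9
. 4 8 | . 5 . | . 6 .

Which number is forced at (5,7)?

8

Row 5 already contains {1, 2, 3, 4, 5, 7, 9}.
Column 7 already contains {2, 3, 4, 5, 6, 9}.
Its 3×3 block (box 6) already contains {1, 3, 6, 7, 9}.
The only value from 1–9 not eliminated is 8, so (5,7) = 8.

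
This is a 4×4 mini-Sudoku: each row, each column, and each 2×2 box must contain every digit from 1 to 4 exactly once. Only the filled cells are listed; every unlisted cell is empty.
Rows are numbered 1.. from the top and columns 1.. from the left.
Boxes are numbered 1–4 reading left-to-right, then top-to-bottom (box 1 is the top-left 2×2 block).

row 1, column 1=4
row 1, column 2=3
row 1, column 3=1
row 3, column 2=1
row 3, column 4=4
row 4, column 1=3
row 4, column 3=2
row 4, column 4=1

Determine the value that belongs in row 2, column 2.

2

Row 2 already contains {}.
Column 2 already contains {1, 3}.
Its 2×2 block (box 1) already contains {3, 4}.
The only value from 1–4 not eliminated is 2, so row 2, column 2 = 2.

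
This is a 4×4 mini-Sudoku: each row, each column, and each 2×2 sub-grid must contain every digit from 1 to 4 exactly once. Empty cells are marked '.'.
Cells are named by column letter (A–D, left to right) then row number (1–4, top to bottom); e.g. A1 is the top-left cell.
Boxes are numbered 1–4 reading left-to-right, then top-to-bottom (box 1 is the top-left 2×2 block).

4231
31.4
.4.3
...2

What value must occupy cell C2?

2

Row 2 already contains {1, 3, 4}.
Column C already contains {3}.
Its 2×2 block (box 2) already contains {1, 3, 4}.
The only value from 1–4 not eliminated is 2, so C2 = 2.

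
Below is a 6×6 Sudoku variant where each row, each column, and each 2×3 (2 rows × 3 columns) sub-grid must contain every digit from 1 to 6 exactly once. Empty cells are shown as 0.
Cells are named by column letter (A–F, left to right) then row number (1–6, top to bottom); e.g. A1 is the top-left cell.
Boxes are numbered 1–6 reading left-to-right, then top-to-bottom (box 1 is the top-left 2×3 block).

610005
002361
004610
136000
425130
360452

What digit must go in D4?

5

Cell D4 itself could take any of {2, 5} by direct elimination.
Consider where 5 can go in box 4.
F3 is out (column F already has a 5).
E4 is out (column E already has a 5).
F4 is out (column F already has a 5).
So the only cell in box 4 that can hold 5 is D4.
Therefore D4 = 5.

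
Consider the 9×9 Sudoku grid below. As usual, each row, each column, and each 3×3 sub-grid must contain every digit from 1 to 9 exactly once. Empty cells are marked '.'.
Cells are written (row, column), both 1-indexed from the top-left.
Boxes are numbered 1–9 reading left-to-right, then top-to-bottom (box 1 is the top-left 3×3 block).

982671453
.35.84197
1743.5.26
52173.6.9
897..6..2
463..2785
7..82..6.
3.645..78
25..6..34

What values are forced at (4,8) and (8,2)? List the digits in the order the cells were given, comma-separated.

For (4,8):
  Row 4 already contains {1, 2, 3, 5, 6, 7, 9}.
  Column 8 already contains {2, 3, 5, 6, 7, 8, 9}.
  Its 3×3 block (box 6) already contains {2, 5, 6, 7, 8, 9}.
  The only value from 1–9 not eliminated is 4, so (4,8) = 4.
For (8,2):
  Row 8 already contains {3, 4, 5, 6, 7, 8}.
  Column 2 already contains {2, 3, 5, 6, 7, 8, 9}.
  Its 3×3 block (box 7) already contains {2, 3, 5, 6, 7}.
  The only value from 1–9 not eliminated is 1, so (8,2) = 1.

4,1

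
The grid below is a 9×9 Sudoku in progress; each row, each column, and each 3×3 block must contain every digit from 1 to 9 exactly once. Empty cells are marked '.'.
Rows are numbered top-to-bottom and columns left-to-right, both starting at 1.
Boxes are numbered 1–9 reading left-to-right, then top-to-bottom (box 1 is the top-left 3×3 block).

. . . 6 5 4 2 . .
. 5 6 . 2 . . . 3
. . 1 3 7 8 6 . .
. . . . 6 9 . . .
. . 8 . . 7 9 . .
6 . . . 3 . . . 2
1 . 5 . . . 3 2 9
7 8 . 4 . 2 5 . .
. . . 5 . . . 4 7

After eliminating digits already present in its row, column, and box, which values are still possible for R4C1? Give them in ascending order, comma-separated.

2,3,4,5

Row 4 already contains {6, 9}.
Column 1 already contains {1, 6, 7}.
Its 3×3 block (box 4) already contains {6, 8}.
Removing those from 1–9 leaves {2, 3, 4, 5} as the candidates for R4C1.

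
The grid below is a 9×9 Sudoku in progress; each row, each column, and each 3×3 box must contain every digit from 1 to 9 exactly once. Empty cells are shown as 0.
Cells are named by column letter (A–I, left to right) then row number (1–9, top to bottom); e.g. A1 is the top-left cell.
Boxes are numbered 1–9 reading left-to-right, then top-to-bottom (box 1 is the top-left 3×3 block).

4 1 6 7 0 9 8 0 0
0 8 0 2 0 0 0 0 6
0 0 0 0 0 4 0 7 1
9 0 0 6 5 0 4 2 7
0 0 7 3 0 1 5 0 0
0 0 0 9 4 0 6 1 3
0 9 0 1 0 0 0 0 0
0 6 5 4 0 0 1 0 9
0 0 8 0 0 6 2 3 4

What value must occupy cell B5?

Cell B5 itself could take any of {2, 4} by direct elimination.
Consider where 4 can go in box 4.
B4 is out (row 4 already has a 4). C4 is out (row 4 already has a 4). A5 is out (column A already has a 4). A6 is out (row 6 already has a 4). The remaining empty cells in box 4 are similarly blocked.
So the only cell in box 4 that can hold 4 is B5.
Therefore B5 = 4.

4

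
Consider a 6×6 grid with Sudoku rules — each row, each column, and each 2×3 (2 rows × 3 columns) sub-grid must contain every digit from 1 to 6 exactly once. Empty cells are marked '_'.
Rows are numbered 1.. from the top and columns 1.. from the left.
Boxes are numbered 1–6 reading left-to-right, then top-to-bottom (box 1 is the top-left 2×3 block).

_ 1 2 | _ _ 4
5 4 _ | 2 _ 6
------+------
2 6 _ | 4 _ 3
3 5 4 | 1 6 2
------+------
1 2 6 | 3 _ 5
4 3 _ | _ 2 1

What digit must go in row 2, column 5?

1

Cell row 2, column 5 itself could take any of {1, 3} by direct elimination.
Consider where 1 can go in box 2.
row 1, column 4 is out (row 1 already has a 1).
row 1, column 5 is out (row 1 already has a 1).
So the only cell in box 2 that can hold 1 is row 2, column 5.
Therefore row 2, column 5 = 1.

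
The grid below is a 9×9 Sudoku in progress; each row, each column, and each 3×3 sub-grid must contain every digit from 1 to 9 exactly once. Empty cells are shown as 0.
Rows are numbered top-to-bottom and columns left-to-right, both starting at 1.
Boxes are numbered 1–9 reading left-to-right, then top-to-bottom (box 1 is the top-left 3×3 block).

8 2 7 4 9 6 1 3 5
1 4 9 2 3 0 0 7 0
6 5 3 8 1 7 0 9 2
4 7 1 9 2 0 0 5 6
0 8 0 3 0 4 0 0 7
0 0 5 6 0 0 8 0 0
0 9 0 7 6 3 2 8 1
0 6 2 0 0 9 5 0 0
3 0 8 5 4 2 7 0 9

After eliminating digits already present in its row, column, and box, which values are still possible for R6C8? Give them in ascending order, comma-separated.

Row 6 already contains {5, 6, 8}.
Column 8 already contains {3, 5, 7, 8, 9}.
Its 3×3 block (box 6) already contains {5, 6, 7, 8}.
Removing those from 1–9 leaves {1, 2, 4} as the candidates for R6C8.

1,2,4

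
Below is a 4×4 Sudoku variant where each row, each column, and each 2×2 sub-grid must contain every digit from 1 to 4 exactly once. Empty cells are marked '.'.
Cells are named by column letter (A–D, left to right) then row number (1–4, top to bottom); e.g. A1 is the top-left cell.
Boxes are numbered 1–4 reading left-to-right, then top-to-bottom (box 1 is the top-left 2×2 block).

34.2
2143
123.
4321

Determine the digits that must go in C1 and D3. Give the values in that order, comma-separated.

For C1:
  Row 1 already contains {2, 3, 4}.
  Column C already contains {2, 3, 4}.
  Its 2×2 block (box 2) already contains {2, 3, 4}.
  The only value from 1–4 not eliminated is 1, so C1 = 1.
For D3:
  Row 3 already contains {1, 2, 3}.
  Column D already contains {1, 2, 3}.
  Its 2×2 block (box 4) already contains {1, 2, 3}.
  The only value from 1–4 not eliminated is 4, so D3 = 4.

1,4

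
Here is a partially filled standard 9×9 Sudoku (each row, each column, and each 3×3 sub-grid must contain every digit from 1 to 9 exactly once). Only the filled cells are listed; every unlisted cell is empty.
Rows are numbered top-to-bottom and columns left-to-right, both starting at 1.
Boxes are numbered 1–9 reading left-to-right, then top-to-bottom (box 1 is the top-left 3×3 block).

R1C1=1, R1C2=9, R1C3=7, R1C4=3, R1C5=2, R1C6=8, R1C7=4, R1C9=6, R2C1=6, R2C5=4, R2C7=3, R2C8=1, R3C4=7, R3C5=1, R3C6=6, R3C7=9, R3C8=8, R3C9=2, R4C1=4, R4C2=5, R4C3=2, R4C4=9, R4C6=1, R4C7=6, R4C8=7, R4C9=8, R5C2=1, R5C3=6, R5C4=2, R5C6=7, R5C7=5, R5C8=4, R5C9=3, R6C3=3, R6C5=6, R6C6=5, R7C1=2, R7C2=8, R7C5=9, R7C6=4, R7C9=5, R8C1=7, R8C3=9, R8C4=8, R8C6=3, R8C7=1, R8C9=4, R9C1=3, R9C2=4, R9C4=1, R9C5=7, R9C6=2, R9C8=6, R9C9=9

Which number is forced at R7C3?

1

Row 7 already contains {2, 4, 5, 8, 9}.
Column 3 already contains {2, 3, 6, 7, 9}.
Its 3×3 block (box 7) already contains {2, 3, 4, 7, 8, 9}.
The only value from 1–9 not eliminated is 1, so R7C3 = 1.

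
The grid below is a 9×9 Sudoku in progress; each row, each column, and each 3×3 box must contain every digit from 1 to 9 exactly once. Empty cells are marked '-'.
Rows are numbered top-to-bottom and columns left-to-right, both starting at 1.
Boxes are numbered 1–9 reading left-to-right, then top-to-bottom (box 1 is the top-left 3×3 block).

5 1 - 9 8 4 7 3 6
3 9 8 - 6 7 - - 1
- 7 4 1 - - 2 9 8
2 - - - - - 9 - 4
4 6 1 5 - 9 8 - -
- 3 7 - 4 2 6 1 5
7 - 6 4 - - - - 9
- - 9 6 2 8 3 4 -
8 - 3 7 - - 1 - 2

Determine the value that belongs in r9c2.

4

Cell r9c2 itself could take any of {4, 5} by direct elimination.
Consider where 4 can go in column 2.
r4c2 is out (row 4 already has a 4).
r7c2 is out (row 7 already has a 4).
r8c2 is out (row 8 already has a 4).
So the only cell in column 2 that can hold 4 is r9c2.
Therefore r9c2 = 4.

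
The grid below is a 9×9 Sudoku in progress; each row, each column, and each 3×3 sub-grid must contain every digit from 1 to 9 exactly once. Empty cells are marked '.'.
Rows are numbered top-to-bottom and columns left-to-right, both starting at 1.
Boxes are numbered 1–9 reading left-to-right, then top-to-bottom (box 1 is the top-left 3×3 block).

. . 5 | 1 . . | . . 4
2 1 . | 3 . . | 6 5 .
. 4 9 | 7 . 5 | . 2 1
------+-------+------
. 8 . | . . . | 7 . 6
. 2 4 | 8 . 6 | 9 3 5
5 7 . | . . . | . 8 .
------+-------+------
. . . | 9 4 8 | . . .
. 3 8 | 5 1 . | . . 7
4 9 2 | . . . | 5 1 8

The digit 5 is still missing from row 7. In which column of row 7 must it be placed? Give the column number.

2

Consider where 5 can go in row 7.
r7c1 is out (column 1 already has a 5).
r7c3 is out (column 3 already has a 5).
r7c7 is out (column 7 already has a 5).
r7c8 is out (column 8 already has a 5).
r7c9 is out (column 9 already has a 5).
So the only cell in row 7 that can hold 5 is r7c2.
That is column 2.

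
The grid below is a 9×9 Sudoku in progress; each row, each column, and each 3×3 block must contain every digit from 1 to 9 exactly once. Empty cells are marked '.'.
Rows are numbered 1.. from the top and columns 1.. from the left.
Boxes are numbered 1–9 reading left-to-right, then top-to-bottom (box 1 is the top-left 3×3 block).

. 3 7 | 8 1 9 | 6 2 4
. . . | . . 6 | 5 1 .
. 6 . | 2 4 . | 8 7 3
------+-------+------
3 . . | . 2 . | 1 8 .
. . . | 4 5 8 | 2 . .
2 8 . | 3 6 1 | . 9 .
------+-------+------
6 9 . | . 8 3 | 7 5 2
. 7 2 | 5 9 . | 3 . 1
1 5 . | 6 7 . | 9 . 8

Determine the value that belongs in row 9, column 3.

3

Cell row 9, column 3 itself could take any of {3, 4} by direct elimination.
Consider where 3 can go in column 3.
row 2, column 3 is out (box 1 already has a 3). row 3, column 3 is out (row 3 already has a 3). row 4, column 3 is out (row 4 already has a 3). row 5, column 3 is out (box 4 already has a 3). The remaining empty cells in column 3 are similarly blocked.
So the only cell in column 3 that can hold 3 is row 9, column 3.
Therefore row 9, column 3 = 3.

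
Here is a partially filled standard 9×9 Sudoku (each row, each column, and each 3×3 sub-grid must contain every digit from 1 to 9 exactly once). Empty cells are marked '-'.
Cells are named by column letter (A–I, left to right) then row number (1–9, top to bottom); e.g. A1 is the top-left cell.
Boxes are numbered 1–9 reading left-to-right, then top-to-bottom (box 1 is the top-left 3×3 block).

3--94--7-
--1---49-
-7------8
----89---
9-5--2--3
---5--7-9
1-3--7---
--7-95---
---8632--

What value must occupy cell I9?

Cell I9 itself could take any of {1, 4, 5, 7} by direct elimination.
Consider where 7 can go in row 9.
A9 is out (box 7 already has a 7).
B9 is out (column B already has a 7).
C9 is out (column C already has a 7).
H9 is out (column H already has a 7).
So the only cell in row 9 that can hold 7 is I9.
Therefore I9 = 7.

7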